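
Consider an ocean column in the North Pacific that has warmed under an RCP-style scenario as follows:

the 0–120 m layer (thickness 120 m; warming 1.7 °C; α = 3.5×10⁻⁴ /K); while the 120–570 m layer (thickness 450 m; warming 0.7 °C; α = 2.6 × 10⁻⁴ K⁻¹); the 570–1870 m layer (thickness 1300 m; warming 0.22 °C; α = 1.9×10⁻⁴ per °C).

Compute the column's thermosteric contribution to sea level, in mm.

Δh = 210 mm

Layer 1: 120 × 1.7 × 3.5×10⁻⁴ = 0.07140 m
450 × 2.6×10⁻⁴ × 0.7 = 0.08190 m
0.22 × 1.9×10⁻⁴ × 1300 = 0.05434 m
Δh = 0.07140 + 0.08190 + 0.05434 = 0.20764 m ≈ 210 mm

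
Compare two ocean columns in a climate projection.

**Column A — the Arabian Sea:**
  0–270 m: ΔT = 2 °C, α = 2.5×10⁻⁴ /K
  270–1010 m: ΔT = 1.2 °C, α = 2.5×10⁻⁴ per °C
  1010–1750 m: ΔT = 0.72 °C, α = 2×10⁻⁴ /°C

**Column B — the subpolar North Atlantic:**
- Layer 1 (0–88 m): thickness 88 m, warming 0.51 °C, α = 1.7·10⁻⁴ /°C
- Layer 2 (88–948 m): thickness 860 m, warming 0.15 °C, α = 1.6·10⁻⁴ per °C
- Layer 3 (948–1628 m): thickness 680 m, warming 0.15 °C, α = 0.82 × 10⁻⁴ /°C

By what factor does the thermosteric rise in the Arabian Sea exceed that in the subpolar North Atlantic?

a factor of 12.7

A 0–270 m: 2.5×10⁻⁴ × 270 × 2 = 0.13500 m
A Layer 2: 2.5×10⁻⁴ × 740 × 1.2 = 0.22200 m
A 1010–1750 m: 0.72 × 2×10⁻⁴ × 740 = 0.10656 m
A total: 0.46356 m
B 0.51 × 1.7×10⁻⁴ × 88 = 0.0076296 m
B Layer 2: 0.15 × 1.6×10⁻⁴ × 860 = 0.02064 m
B 0.82×10⁻⁴ × 680 × 0.15 = 0.008364 m
B total: 0.0366336 m
Ratio: 0.46356 / 0.0366336 ≈ 12.65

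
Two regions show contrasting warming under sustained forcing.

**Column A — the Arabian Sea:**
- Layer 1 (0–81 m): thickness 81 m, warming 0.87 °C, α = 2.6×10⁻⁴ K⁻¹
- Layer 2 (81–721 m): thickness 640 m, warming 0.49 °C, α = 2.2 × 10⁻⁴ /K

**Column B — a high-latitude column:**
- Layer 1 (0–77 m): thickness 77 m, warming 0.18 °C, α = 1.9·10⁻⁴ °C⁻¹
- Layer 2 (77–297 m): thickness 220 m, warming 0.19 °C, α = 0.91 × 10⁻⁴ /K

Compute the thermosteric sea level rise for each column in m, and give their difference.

Δh_A ≈ 0.0873 m, Δh_B ≈ 0.00644 m; difference ≈ 0.0809 m

A 2.6×10⁻⁴ × 0.87 × 81 = 0.0183222 m
A Layer 2: 0.49 × 2.2×10⁻⁴ × 640 = 0.068992 m
A total: 0.0873142 m
B 0–77 m: 1.9×10⁻⁴ × 0.18 × 77 = 0.0026334 m
B 220 × 0.19 × 0.91×10⁻⁴ = 0.0038038 m
B total: 0.0064372 m
Difference: 0.0873142 − 0.0064372 = 0.080877 m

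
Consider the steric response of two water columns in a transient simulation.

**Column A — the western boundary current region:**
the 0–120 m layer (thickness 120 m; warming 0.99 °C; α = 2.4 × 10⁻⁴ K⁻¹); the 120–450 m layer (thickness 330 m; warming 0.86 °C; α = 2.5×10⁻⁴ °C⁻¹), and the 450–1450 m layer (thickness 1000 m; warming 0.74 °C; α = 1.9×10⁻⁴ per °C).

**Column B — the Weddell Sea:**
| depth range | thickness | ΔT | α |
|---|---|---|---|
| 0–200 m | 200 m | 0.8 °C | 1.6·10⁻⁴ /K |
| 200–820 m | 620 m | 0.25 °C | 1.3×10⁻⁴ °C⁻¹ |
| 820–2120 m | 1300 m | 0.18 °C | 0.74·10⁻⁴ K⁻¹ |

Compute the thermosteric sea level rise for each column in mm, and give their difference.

A 0–120 m: 2.4×10⁻⁴ × 0.99 × 120 = 0.028512 m
A Layer 2: 0.86 × 2.5×10⁻⁴ × 330 = 0.07095 m
A Layer 3: 1.9×10⁻⁴ × 1000 × 0.74 = 0.14060 m
A total: 0.240062 m
B 0–200 m: 0.8 × 200 × 1.6×10⁻⁴ = 0.02560 m
B 1.3×10⁻⁴ × 0.25 × 620 = 0.02015 m
B Layer 3: 1300 × 0.74×10⁻⁴ × 0.18 = 0.017316 m
B total: 0.063066 m
Difference: 0.240062 − 0.063066 = 0.176996 m

A: 240 mm; B: 63 mm; difference 180 mm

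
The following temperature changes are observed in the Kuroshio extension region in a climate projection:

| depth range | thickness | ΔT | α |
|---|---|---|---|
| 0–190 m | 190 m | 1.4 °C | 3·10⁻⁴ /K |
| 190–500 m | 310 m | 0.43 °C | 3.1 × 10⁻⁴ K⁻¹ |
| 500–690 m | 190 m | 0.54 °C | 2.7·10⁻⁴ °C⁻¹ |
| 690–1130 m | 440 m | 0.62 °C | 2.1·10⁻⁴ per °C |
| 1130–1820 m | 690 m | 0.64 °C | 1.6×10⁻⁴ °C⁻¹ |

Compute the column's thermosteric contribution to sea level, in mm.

Δh ≈ 280 mm

3×10⁻⁴ × 190 × 1.4 = 0.07980 m
0.43 × 3.1×10⁻⁴ × 310 = 0.041323 m
500–690 m: 0.54 × 190 × 2.7×10⁻⁴ = 0.027702 m
690–1130 m: 0.62 × 440 × 2.1×10⁻⁴ = 0.057288 m
1.6×10⁻⁴ × 0.64 × 690 = 0.070656 m
Δh = 0.07980 + 0.041323 + 0.027702 + 0.057288 + 0.070656 = 0.276769 m ≈ 280 mm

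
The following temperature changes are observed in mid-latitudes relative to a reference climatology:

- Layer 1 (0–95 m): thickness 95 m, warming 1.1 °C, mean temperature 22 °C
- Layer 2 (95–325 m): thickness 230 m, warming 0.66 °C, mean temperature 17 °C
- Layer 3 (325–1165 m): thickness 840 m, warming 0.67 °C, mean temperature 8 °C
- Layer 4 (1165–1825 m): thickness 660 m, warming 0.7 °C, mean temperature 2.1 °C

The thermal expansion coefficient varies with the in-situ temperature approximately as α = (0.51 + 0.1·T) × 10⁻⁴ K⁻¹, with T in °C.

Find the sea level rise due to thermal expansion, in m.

0.169 m

Layer 1: α = (0.51 + 0.1×22)×10⁻⁴ = 2.71×10⁻⁴ K⁻¹
Layer 2: α = (0.51 + 0.1×17)×10⁻⁴ = 2.21×10⁻⁴ K⁻¹
Layer 3: α = (0.51 + 0.1×8)×10⁻⁴ = 1.31×10⁻⁴ K⁻¹
Layer 4: α = (0.51 + 0.1×2.1)×10⁻⁴ = 0.72×10⁻⁴ K⁻¹
0–95 m: 2.71×10⁻⁴ × 95 × 1.1 = 0.0283195 m
95–325 m: 230 × 2.21×10⁻⁴ × 0.66 = 0.0335478 m
325–1165 m: 0.67 × 1.31×10⁻⁴ × 840 = 0.0737268 m
1165–1825 m: 0.72×10⁻⁴ × 660 × 0.7 = 0.033264 m
Δh = 0.0283195 + 0.0335478 + 0.0737268 + 0.033264 = 0.1688581 m ≈ 0.169 m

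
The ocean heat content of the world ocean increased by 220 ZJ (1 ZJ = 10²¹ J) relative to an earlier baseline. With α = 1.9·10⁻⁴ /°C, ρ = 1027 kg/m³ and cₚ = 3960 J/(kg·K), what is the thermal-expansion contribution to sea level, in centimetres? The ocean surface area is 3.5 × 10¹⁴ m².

about 2.94 cm

Per unit area: Q = 220×10²¹ / (3.5×10¹⁴) ≈ 6.286×10⁸ J/m²
Δh = αQ/(ρcₚ) = 1.9×10⁻⁴ × 6.286×10⁸ / (1027 × 3960) ≈ 0.029367 m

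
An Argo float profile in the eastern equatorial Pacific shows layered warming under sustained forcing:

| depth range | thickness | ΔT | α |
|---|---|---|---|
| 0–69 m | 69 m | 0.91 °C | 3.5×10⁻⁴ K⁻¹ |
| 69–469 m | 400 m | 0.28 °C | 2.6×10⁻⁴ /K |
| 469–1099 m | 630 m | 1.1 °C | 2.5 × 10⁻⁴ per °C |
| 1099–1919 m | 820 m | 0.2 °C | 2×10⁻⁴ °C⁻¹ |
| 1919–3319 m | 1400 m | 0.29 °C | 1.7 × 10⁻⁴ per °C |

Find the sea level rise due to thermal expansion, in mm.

326 mm of thermosteric rise

0.91 × 69 × 3.5×10⁻⁴ = 0.0219765 m
400 × 0.28 × 2.6×10⁻⁴ = 0.02912 m
Layer 3: 2.5×10⁻⁴ × 1.1 × 630 = 0.17325 m
2×10⁻⁴ × 0.2 × 820 = 0.03280 m
1.7×10⁻⁴ × 1400 × 0.29 = 0.06902 m
Δh = 0.0219765 + 0.02912 + 0.17325 + 0.03280 + 0.06902 = 0.3261665 m ≈ 326 mm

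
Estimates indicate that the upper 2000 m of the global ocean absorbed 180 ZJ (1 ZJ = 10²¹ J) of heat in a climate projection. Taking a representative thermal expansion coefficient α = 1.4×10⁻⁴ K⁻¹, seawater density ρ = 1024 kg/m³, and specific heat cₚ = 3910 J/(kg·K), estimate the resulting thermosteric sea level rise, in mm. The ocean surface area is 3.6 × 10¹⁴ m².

17.5 mm of thermosteric rise

Per unit area: Q = 180×10²¹ / (3.6×10¹⁴) = 5×10⁸ J/m²
Δh = αQ/(ρcₚ) = 1.4×10⁻⁴ × 5×10⁸ / (1024 × 3910) ≈ 0.017483 m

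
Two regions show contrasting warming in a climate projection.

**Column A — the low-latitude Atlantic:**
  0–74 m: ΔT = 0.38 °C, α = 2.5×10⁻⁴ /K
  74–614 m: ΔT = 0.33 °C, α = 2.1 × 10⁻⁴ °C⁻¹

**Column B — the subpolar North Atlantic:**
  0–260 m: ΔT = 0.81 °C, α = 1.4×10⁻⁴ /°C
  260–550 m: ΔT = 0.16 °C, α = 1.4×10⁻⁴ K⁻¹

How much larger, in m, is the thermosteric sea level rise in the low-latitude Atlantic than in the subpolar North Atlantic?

0.00847 m larger

A Layer 1: 0.38 × 74 × 2.5×10⁻⁴ = 0.00703 m
A Layer 2: 0.33 × 2.1×10⁻⁴ × 540 = 0.037422 m
A total: 0.044452 m
B Layer 1: 260 × 0.81 × 1.4×10⁻⁴ = 0.029484 m
B 260–550 m: 290 × 1.4×10⁻⁴ × 0.16 = 0.006496 m
B total: 0.03598 m
Difference: 0.044452 − 0.03598 = 0.008472 m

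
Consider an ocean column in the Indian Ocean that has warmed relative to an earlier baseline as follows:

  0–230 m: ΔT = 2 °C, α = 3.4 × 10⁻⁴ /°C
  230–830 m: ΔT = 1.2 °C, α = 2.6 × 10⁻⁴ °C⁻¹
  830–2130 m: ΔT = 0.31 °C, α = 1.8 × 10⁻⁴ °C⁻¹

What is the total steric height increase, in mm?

Δh = 420 mm

Layer 1: 3.4×10⁻⁴ × 230 × 2 = 0.15640 m
1.2 × 2.6×10⁻⁴ × 600 = 0.18720 m
Layer 3: 0.31 × 1.8×10⁻⁴ × 1300 = 0.07254 m
Δh = 0.15640 + 0.18720 + 0.07254 = 0.41614 m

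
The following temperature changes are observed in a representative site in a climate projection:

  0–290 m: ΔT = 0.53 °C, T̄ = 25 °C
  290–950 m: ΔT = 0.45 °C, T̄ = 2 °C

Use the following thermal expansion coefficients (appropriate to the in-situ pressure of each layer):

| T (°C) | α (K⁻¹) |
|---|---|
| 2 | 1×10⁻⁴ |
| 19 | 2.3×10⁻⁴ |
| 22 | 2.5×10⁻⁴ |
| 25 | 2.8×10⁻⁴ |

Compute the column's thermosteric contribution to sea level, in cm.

Δh = 7.3 cm

Layer 1 at 25 °C → α = 2.8×10⁻⁴ K⁻¹
Layer 2 at 2 °C → α = 1×10⁻⁴ K⁻¹
2.8×10⁻⁴ × 0.53 × 290 = 0.043036 m
290–950 m: 1×10⁻⁴ × 0.45 × 660 = 0.02970 m
Δh = 0.043036 + 0.02970 = 0.072736 m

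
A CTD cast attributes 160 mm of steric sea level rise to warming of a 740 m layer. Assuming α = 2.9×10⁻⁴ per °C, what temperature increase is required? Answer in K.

about 0.746 K

ΔT = Δh/(αH) = 0.16 / (2.9×10⁻⁴ × 740) ≈ 0.7456 K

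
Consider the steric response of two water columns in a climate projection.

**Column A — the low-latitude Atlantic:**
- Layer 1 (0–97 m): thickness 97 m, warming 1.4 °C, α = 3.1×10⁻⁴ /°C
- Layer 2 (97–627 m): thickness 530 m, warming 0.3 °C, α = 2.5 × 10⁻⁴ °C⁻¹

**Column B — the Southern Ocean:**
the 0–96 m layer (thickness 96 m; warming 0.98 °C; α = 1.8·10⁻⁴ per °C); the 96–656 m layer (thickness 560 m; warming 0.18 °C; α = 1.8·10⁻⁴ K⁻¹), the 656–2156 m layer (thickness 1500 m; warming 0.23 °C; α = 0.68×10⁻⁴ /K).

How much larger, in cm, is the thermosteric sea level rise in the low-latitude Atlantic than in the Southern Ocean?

A 0–97 m: 3.1×10⁻⁴ × 97 × 1.4 = 0.042098 m
A Layer 2: 2.5×10⁻⁴ × 0.3 × 530 = 0.03975 m
A total: 0.081848 m
B 0–96 m: 96 × 0.98 × 1.8×10⁻⁴ = 0.0169344 m
B 1.8×10⁻⁴ × 560 × 0.18 = 0.018144 m
B Layer 3: 0.23 × 1500 × 0.68×10⁻⁴ = 0.02346 m
B total: 0.0585384 m
Difference: 0.081848 − 0.0585384 = 0.0233096 m

2.33 cm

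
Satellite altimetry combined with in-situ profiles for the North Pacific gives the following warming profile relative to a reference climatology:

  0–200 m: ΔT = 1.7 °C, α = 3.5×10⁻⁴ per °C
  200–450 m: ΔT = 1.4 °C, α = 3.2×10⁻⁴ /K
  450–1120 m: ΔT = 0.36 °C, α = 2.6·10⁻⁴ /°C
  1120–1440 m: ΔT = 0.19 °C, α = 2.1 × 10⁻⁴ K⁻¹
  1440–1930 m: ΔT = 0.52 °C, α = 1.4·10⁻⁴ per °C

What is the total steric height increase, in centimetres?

34.2 cm of thermosteric rise

0–200 m: 1.7 × 3.5×10⁻⁴ × 200 = 0.11900 m
Layer 2: 1.4 × 3.2×10⁻⁴ × 250 = 0.11200 m
450–1120 m: 670 × 0.36 × 2.6×10⁻⁴ = 0.062712 m
0.19 × 320 × 2.1×10⁻⁴ = 0.012768 m
1440–1930 m: 1.4×10⁻⁴ × 0.52 × 490 = 0.035672 m
Δh = 0.11900 + 0.11200 + 0.062712 + 0.012768 + 0.035672 = 0.342152 m ≈ 34.2 cm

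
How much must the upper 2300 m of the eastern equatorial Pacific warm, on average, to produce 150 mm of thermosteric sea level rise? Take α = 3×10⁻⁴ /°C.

0.22 K

ΔT = Δh/(αH) = 0.15 / (3×10⁻⁴ × 2300) ≈ 0.2174 K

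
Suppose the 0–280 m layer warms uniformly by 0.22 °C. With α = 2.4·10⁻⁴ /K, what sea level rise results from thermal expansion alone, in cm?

Δh = αΔT·H = 2.4×10⁻⁴ × 0.22 × 280 = 0.014784 m

Δh ≈ 1.48 cm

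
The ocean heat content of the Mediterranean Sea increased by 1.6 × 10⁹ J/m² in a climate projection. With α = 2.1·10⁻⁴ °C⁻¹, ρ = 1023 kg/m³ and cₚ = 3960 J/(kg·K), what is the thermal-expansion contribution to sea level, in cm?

Δh = αQ/(ρcₚ) = 2.1×10⁻⁴ × 1.6×10⁹ / (1023 × 3960) ≈ 0.082941 m

8.29 cm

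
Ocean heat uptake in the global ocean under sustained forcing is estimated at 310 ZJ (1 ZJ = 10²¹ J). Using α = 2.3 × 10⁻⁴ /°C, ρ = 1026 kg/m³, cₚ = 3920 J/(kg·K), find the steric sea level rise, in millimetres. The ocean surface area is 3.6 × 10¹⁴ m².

Per unit area: Q = 310×10²¹ / (3.6×10¹⁴) ≈ 8.611×10⁸ J/m²
Δh = αQ/(ρcₚ) = 2.3×10⁻⁴ × 8.611×10⁸ / (1026 × 3920) ≈ 0.049243 m

about 49.2 mm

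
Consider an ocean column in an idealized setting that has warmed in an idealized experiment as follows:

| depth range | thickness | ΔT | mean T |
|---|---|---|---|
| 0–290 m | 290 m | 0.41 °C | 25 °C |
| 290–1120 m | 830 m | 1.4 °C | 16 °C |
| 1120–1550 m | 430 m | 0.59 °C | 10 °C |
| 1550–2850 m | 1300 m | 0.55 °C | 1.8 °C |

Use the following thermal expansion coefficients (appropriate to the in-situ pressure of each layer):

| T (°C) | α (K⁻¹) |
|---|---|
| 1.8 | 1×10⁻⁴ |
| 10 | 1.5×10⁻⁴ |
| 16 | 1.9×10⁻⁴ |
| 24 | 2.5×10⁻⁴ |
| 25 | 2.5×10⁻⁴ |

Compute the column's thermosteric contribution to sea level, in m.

Layer 1 at 25 °C → α = 2.5×10⁻⁴ K⁻¹
Layer 2 at 16 °C → α = 1.9×10⁻⁴ K⁻¹
Layer 3 at 10 °C → α = 1.5×10⁻⁴ K⁻¹
Layer 4 at 1.8 °C → α = 1×10⁻⁴ K⁻¹
Layer 1: 290 × 2.5×10⁻⁴ × 0.41 = 0.029725 m
830 × 1.4 × 1.9×10⁻⁴ = 0.22078 m
1.5×10⁻⁴ × 0.59 × 430 = 0.038055 m
1550–2850 m: 0.55 × 1300 × 1×10⁻⁴ = 0.07150 m
Δh = 0.029725 + 0.22078 + 0.038055 + 0.07150 = 0.36006 m ≈ 0.360 m

0.360 m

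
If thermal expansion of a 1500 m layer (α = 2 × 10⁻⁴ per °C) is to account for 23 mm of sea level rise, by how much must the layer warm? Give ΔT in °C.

0.0767 °C

ΔT = Δh/(αH) = 0.023 / (2×10⁻⁴ × 1500) ≈ 0.07667 °C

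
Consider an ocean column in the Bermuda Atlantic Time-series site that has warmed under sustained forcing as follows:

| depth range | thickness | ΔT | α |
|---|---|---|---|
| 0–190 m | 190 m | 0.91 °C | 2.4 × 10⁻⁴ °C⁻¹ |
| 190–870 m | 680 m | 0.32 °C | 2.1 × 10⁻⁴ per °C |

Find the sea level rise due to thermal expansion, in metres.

0–190 m: 190 × 2.4×10⁻⁴ × 0.91 = 0.041496 m
190–870 m: 2.1×10⁻⁴ × 0.32 × 680 = 0.045696 m
Δh = 0.041496 + 0.045696 = 0.087192 m ≈ 0.087 m

about 0.087 m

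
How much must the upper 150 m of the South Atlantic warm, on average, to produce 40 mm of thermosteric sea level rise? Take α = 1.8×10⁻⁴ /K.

ΔT = Δh/(αH) = 0.04 / (1.8×10⁻⁴ × 150) ≈ 1.481 °C

1.48 °C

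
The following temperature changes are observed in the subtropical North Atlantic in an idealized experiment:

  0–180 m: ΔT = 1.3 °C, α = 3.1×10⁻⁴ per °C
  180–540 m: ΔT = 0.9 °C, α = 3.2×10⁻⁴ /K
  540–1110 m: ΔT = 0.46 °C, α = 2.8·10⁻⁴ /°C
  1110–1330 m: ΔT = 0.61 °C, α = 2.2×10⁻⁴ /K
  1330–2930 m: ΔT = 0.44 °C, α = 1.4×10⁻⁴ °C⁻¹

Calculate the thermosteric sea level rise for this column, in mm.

1.3 × 3.1×10⁻⁴ × 180 = 0.07254 m
3.2×10⁻⁴ × 0.9 × 360 = 0.10368 m
540–1110 m: 2.8×10⁻⁴ × 0.46 × 570 = 0.073416 m
1110–1330 m: 0.61 × 220 × 2.2×10⁻⁴ = 0.029524 m
1330–2930 m: 0.44 × 1600 × 1.4×10⁻⁴ = 0.09856 m
Δh = 0.07254 + 0.10368 + 0.073416 + 0.029524 + 0.09856 = 0.37772 m ≈ 378 mm

Δh = 378 mm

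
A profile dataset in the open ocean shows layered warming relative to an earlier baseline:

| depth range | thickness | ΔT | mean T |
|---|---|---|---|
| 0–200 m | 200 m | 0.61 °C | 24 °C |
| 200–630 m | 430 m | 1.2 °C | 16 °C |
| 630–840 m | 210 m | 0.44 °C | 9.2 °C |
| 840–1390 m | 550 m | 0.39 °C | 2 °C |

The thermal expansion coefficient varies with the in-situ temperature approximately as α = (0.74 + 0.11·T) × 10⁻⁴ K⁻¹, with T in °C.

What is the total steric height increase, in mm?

210 mm

Layer 1: α = (0.74 + 0.11×24)×10⁻⁴ = 3.38×10⁻⁴ K⁻¹
Layer 2: α = (0.74 + 0.11×16)×10⁻⁴ = 2.5×10⁻⁴ K⁻¹
Layer 3: α = (0.74 + 0.11×9.2)×10⁻⁴ = 1.752×10⁻⁴ K⁻¹
Layer 4: α = (0.74 + 0.11×2)×10⁻⁴ = 0.96×10⁻⁴ K⁻¹
Layer 1: 3.38×10⁻⁴ × 200 × 0.61 = 0.041236 m
Layer 2: 1.2 × 2.5×10⁻⁴ × 430 = 0.12900 m
0.44 × 1.752×10⁻⁴ × 210 = 0.01618848 m
840–1390 m: 0.96×10⁻⁴ × 550 × 0.39 = 0.020592 m
Δh = 0.041236 + 0.12900 + 0.01618848 + 0.020592 = 0.20701648 m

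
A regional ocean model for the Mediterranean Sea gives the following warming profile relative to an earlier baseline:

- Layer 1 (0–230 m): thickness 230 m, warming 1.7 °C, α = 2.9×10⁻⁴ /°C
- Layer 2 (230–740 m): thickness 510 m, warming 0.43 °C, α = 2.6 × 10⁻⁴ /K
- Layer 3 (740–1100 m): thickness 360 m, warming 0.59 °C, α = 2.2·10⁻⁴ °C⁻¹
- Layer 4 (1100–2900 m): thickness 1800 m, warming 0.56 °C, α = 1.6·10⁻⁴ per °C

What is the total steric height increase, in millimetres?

378 mm of thermosteric rise

0–230 m: 1.7 × 2.9×10⁻⁴ × 230 = 0.11339 m
2.6×10⁻⁴ × 510 × 0.43 = 0.057018 m
Layer 3: 0.59 × 360 × 2.2×10⁻⁴ = 0.046728 m
1.6×10⁻⁴ × 0.56 × 1800 = 0.16128 m
Δh = 0.11339 + 0.057018 + 0.046728 + 0.16128 = 0.378416 m ≈ 378 mm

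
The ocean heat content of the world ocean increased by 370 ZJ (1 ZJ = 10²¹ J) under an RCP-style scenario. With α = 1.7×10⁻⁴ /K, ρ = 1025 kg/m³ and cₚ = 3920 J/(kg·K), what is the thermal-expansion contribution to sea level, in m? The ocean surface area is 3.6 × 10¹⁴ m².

0.0435 m of thermosteric rise

Per unit area: Q = 370×10²¹ / (3.6×10¹⁴) ≈ 1.028×10⁹ J/m²
Δh = αQ/(ρcₚ) = 1.7×10⁻⁴ × 1.028×10⁹ / (1025 × 3920) ≈ 0.043494 m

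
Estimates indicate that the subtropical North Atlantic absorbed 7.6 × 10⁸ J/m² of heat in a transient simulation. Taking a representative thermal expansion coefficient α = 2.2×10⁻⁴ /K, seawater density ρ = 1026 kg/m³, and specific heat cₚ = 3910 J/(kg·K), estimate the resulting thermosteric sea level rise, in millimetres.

Δh = αQ/(ρcₚ) = 2.2×10⁻⁴ × 7.6×10⁸ / (1026 × 3910) ≈ 0.041679 m

42 mm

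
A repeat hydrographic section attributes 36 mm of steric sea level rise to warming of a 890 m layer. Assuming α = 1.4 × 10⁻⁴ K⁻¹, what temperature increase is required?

ΔT = Δh/(αH) = 0.036 / (1.4×10⁻⁴ × 890) ≈ 0.2889 °C

about 0.29 °C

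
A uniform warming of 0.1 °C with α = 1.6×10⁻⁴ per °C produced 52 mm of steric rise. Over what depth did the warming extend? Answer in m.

H = Δh/(αΔT) = 0.052 / (1.6×10⁻⁴ × 0.1) = 3250 m

3300 m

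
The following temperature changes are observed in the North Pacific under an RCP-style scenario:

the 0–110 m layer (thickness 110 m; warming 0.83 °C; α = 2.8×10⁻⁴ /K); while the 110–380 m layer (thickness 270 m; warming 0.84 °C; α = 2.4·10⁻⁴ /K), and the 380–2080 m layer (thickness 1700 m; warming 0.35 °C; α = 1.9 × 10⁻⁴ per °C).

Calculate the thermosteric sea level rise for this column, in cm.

0.83 × 2.8×10⁻⁴ × 110 = 0.025564 m
110–380 m: 0.84 × 270 × 2.4×10⁻⁴ = 0.054432 m
1700 × 0.35 × 1.9×10⁻⁴ = 0.11305 m
Δh = 0.025564 + 0.054432 + 0.11305 = 0.193046 m ≈ 19 cm

19 cm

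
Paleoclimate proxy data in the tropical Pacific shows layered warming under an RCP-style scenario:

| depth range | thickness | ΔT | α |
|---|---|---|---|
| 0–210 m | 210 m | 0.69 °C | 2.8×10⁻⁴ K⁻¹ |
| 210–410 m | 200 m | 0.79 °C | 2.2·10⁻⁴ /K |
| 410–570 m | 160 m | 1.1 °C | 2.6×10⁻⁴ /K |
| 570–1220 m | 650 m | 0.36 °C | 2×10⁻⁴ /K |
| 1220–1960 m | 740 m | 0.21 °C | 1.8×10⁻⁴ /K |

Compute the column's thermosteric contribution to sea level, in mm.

0–210 m: 0.69 × 2.8×10⁻⁴ × 210 = 0.040572 m
210–410 m: 0.79 × 200 × 2.2×10⁻⁴ = 0.03476 m
2.6×10⁻⁴ × 1.1 × 160 = 0.04576 m
2×10⁻⁴ × 650 × 0.36 = 0.04680 m
1220–1960 m: 0.21 × 740 × 1.8×10⁻⁴ = 0.027972 m
Δh = 0.040572 + 0.03476 + 0.04576 + 0.04680 + 0.027972 = 0.195864 m

about 200 mm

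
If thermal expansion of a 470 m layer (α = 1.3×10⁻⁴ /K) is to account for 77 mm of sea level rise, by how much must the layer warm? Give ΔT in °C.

ΔT = Δh/(αH) = 0.077 / (1.3×10⁻⁴ × 470) ≈ 1.260 °C

ΔT ≈ 1.3 °C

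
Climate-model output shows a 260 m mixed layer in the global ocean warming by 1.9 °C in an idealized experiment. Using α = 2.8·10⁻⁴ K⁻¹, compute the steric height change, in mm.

about 138 mm

Δh = αΔT·H = 2.8×10⁻⁴ × 1.9 × 260 = 0.13832 m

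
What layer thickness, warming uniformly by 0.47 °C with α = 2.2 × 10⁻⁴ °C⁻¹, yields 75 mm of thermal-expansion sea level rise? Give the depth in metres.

H ≈ 730 m

H = Δh/(αΔT) = 0.075 / (2.2×10⁻⁴ × 0.47) ≈ 725.3 m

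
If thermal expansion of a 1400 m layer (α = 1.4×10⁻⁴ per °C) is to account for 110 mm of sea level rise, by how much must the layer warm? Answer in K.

about 0.561 K

ΔT = Δh/(αH) = 0.11 / (1.4×10⁻⁴ × 1400) ≈ 0.5612 K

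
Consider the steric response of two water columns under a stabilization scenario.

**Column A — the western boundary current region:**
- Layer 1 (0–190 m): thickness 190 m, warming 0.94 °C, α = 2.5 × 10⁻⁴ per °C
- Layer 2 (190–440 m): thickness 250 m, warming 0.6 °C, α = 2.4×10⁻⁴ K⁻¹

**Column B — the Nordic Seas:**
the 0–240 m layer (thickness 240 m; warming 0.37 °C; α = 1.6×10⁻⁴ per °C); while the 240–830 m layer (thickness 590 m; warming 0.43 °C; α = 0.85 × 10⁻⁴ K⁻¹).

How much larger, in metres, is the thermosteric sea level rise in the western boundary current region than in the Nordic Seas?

0.0449 m

A 0–190 m: 2.5×10⁻⁴ × 0.94 × 190 = 0.04465 m
A Layer 2: 250 × 0.6 × 2.4×10⁻⁴ = 0.03600 m
A total: 0.08065 m
B 240 × 1.6×10⁻⁴ × 0.37 = 0.014208 m
B Layer 2: 0.85×10⁻⁴ × 0.43 × 590 = 0.0215645 m
B total: 0.0357725 m
Difference: 0.08065 − 0.0357725 = 0.0448775 m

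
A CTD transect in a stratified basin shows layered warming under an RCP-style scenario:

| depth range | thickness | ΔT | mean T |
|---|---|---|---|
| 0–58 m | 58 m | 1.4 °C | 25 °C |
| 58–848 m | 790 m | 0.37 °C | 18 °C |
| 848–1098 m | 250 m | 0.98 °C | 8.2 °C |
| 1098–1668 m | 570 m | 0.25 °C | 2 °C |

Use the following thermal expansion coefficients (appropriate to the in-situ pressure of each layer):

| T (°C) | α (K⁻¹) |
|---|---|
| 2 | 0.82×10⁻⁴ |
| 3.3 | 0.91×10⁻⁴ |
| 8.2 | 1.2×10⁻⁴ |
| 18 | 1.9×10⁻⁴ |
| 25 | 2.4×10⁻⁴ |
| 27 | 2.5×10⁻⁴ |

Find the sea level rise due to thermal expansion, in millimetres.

Δh ≈ 116 mm

Layer 1 at 25 °C → α = 2.4×10⁻⁴ K⁻¹
Layer 2 at 18 °C → α = 1.9×10⁻⁴ K⁻¹
Layer 3 at 8.2 °C → α = 1.2×10⁻⁴ K⁻¹
Layer 4 at 2 °C → α = 0.82×10⁻⁴ K⁻¹
Layer 1: 2.4×10⁻⁴ × 1.4 × 58 = 0.019488 m
Layer 2: 790 × 0.37 × 1.9×10⁻⁴ = 0.055537 m
848–1098 m: 0.98 × 1.2×10⁻⁴ × 250 = 0.02940 m
1098–1668 m: 0.82×10⁻⁴ × 570 × 0.25 = 0.011685 m
Δh = 0.019488 + 0.055537 + 0.02940 + 0.011685 = 0.11611 m ≈ 116 mm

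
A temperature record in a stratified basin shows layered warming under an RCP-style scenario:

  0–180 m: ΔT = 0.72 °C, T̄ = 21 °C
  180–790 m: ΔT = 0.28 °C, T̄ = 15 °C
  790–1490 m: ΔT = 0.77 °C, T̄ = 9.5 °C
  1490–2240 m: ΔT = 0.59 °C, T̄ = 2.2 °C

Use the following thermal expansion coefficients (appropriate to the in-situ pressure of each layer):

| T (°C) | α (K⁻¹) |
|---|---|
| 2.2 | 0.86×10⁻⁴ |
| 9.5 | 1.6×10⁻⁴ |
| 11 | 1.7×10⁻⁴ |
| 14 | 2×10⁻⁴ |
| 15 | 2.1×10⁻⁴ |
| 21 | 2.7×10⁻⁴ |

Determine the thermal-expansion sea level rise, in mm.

Δh ≈ 195 mm

Layer 1 at 21 °C → α = 2.7×10⁻⁴ K⁻¹
Layer 2 at 15 °C → α = 2.1×10⁻⁴ K⁻¹
Layer 3 at 9.5 °C → α = 1.6×10⁻⁴ K⁻¹
Layer 4 at 2.2 °C → α = 0.86×10⁻⁴ K⁻¹
0–180 m: 2.7×10⁻⁴ × 180 × 0.72 = 0.034992 m
2.1×10⁻⁴ × 610 × 0.28 = 0.035868 m
790–1490 m: 700 × 0.77 × 1.6×10⁻⁴ = 0.08624 m
Layer 4: 0.86×10⁻⁴ × 750 × 0.59 = 0.038055 m
Δh = 0.034992 + 0.035868 + 0.08624 + 0.038055 = 0.195155 m ≈ 195 mm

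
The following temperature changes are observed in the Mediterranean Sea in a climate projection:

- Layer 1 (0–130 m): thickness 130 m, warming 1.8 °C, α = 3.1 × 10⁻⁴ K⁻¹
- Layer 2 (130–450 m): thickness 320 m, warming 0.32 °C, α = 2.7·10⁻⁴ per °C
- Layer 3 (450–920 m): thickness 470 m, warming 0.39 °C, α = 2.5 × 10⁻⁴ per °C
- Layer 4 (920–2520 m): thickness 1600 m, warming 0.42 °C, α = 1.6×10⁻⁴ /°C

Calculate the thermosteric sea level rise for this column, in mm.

about 250 mm

0–130 m: 3.1×10⁻⁴ × 130 × 1.8 = 0.07254 m
0.32 × 320 × 2.7×10⁻⁴ = 0.027648 m
470 × 0.39 × 2.5×10⁻⁴ = 0.045825 m
920–2520 m: 0.42 × 1.6×10⁻⁴ × 1600 = 0.10752 m
Δh = 0.07254 + 0.027648 + 0.045825 + 0.10752 = 0.253533 m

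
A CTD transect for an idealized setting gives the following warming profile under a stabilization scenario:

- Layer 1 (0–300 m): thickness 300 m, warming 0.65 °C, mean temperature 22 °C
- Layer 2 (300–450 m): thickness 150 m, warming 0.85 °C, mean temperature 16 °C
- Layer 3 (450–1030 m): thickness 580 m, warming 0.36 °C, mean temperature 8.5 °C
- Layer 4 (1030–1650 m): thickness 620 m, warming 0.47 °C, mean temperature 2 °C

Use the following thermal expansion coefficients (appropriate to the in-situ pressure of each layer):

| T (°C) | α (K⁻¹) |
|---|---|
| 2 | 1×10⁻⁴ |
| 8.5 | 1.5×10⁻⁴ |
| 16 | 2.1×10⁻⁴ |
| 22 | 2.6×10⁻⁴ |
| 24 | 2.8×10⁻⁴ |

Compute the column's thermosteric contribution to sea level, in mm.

Layer 1 at 22 °C → α = 2.6×10⁻⁴ K⁻¹
Layer 2 at 16 °C → α = 2.1×10⁻⁴ K⁻¹
Layer 3 at 8.5 °C → α = 1.5×10⁻⁴ K⁻¹
Layer 4 at 2 °C → α = 1×10⁻⁴ K⁻¹
0–300 m: 0.65 × 300 × 2.6×10⁻⁴ = 0.05070 m
Layer 2: 2.1×10⁻⁴ × 150 × 0.85 = 0.026775 m
450–1030 m: 0.36 × 580 × 1.5×10⁻⁴ = 0.03132 m
Layer 4: 0.47 × 1×10⁻⁴ × 620 = 0.02914 m
Δh = 0.05070 + 0.026775 + 0.03132 + 0.02914 = 0.137935 m

about 140 mm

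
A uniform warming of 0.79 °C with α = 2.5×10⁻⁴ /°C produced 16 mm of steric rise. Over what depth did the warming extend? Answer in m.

H = Δh/(αΔT) = 0.016 / (2.5×10⁻⁴ × 0.79) ≈ 81.01 m

H ≈ 81 m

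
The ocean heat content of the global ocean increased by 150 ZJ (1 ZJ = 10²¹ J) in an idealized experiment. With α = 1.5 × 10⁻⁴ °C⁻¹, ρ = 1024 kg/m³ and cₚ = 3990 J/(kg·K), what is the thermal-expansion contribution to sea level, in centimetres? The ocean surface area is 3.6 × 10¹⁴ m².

Δh = 1.53 cm

Per unit area: Q = 150×10²¹ / (3.6×10¹⁴) ≈ 4.167×10⁸ J/m²
Δh = αQ/(ρcₚ) = 1.5×10⁻⁴ × 4.167×10⁸ / (1024 × 3990) ≈ 0.015298 m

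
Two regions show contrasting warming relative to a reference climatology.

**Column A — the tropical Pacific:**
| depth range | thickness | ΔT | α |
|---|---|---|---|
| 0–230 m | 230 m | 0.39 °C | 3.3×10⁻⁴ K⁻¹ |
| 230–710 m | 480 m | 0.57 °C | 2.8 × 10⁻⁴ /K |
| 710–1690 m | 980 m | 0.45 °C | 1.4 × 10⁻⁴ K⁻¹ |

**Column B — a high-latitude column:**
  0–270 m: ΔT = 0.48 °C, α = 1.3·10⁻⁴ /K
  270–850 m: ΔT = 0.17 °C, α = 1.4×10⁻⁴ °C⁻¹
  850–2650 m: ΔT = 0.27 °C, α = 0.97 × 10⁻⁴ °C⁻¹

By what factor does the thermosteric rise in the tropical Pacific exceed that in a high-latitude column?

A 230 × 0.39 × 3.3×10⁻⁴ = 0.029601 m
A 0.57 × 2.8×10⁻⁴ × 480 = 0.076608 m
A Layer 3: 980 × 1.4×10⁻⁴ × 0.45 = 0.06174 m
A total: 0.167949 m
B Layer 1: 1.3×10⁻⁴ × 0.48 × 270 = 0.016848 m
B Layer 2: 580 × 0.17 × 1.4×10⁻⁴ = 0.013804 m
B Layer 3: 0.97×10⁻⁴ × 1800 × 0.27 = 0.047142 m
B total: 0.077794 m
Ratio: 0.167949 / 0.077794 ≈ 2.159

a factor of 2.2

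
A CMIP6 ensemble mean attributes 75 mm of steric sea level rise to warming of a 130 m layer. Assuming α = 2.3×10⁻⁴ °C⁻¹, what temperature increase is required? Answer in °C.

2.5 °C

ΔT = Δh/(αH) = 0.075 / (2.3×10⁻⁴ × 130) ≈ 2.508 °C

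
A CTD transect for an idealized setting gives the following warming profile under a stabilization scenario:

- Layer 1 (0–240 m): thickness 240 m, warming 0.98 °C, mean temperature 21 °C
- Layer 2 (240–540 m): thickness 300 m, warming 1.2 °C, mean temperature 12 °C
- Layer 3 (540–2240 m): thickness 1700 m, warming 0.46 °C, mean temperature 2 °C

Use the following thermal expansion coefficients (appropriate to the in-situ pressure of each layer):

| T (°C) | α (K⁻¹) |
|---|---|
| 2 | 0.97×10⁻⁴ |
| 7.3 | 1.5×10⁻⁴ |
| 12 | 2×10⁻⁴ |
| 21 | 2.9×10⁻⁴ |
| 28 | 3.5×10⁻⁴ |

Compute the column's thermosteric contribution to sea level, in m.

Layer 1 at 21 °C → α = 2.9×10⁻⁴ K⁻¹
Layer 2 at 12 °C → α = 2×10⁻⁴ K⁻¹
Layer 3 at 2 °C → α = 0.97×10⁻⁴ K⁻¹
0.98 × 2.9×10⁻⁴ × 240 = 0.068208 m
Layer 2: 1.2 × 2×10⁻⁴ × 300 = 0.07200 m
0.97×10⁻⁴ × 1700 × 0.46 = 0.075854 m
Δh = 0.068208 + 0.07200 + 0.075854 = 0.216062 m ≈ 0.216 m

0.216 m of thermosteric rise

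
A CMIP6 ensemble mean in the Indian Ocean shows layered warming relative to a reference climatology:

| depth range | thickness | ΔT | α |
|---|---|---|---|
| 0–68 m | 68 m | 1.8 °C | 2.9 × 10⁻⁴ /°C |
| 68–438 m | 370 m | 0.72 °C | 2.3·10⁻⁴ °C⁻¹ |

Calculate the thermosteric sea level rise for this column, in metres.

Layer 1: 2.9×10⁻⁴ × 68 × 1.8 = 0.035496 m
68–438 m: 370 × 0.72 × 2.3×10⁻⁴ = 0.061272 m
Δh = 0.035496 + 0.061272 = 0.096768 m ≈ 0.0968 m

0.0968 m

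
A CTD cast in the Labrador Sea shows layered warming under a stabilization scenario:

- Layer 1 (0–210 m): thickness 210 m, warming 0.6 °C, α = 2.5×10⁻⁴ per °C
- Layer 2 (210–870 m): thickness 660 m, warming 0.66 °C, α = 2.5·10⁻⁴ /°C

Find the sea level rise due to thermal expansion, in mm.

140 mm of thermosteric rise

210 × 0.6 × 2.5×10⁻⁴ = 0.03150 m
Layer 2: 660 × 2.5×10⁻⁴ × 0.66 = 0.10890 m
Δh = 0.03150 + 0.10890 = 0.14040 m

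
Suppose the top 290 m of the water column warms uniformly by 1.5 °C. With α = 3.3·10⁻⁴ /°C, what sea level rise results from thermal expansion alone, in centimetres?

Δh = αΔT·H = 3.3×10⁻⁴ × 1.5 × 290 = 0.14355 m

Δh ≈ 14.4 cm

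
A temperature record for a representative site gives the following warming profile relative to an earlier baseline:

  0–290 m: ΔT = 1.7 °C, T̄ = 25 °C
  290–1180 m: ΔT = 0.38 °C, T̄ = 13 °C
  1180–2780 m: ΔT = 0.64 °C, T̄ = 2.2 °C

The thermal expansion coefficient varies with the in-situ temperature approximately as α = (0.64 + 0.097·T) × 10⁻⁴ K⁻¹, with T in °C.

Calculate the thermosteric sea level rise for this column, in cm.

Layer 1: α = (0.64 + 0.097×25)×10⁻⁴ = 3.065×10⁻⁴ K⁻¹
Layer 2: α = (0.64 + 0.097×13)×10⁻⁴ = 1.901×10⁻⁴ K⁻¹
Layer 3: α = (0.64 + 0.097×2.2)×10⁻⁴ = 0.8534×10⁻⁴ K⁻¹
3.065×10⁻⁴ × 1.7 × 290 = 0.1511045 m
0.38 × 890 × 1.901×10⁻⁴ = 0.06429182 m
Layer 3: 0.64 × 0.8534×10⁻⁴ × 1600 = 0.08738816 m
Δh = 0.1511045 + 0.06429182 + 0.08738816 = 0.30278448 m

30.3 cm of thermosteric rise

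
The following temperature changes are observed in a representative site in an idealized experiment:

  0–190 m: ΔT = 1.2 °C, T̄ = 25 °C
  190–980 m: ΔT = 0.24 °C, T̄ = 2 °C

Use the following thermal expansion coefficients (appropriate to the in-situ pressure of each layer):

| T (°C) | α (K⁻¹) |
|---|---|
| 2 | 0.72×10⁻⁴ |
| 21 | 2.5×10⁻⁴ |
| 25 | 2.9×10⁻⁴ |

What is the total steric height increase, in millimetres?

Layer 1 at 25 °C → α = 2.9×10⁻⁴ K⁻¹
Layer 2 at 2 °C → α = 0.72×10⁻⁴ K⁻¹
Layer 1: 1.2 × 2.9×10⁻⁴ × 190 = 0.06612 m
190–980 m: 0.24 × 790 × 0.72×10⁻⁴ = 0.0136512 m
Δh = 0.06612 + 0.0136512 = 0.0797712 m ≈ 79.8 mm

Δh = 79.8 mm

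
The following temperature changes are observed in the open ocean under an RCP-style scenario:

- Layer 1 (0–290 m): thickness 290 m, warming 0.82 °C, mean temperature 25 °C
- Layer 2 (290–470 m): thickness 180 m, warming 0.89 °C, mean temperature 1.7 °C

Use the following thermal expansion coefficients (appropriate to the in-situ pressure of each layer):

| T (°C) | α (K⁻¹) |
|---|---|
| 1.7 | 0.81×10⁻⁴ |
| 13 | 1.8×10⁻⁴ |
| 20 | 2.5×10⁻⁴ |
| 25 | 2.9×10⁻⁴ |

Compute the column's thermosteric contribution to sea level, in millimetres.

81.9 mm of thermosteric rise

Layer 1 at 25 °C → α = 2.9×10⁻⁴ K⁻¹
Layer 2 at 1.7 °C → α = 0.81×10⁻⁴ K⁻¹
0–290 m: 2.9×10⁻⁴ × 0.82 × 290 = 0.068962 m
0.81×10⁻⁴ × 180 × 0.89 = 0.0129762 m
Δh = 0.068962 + 0.0129762 = 0.0819382 m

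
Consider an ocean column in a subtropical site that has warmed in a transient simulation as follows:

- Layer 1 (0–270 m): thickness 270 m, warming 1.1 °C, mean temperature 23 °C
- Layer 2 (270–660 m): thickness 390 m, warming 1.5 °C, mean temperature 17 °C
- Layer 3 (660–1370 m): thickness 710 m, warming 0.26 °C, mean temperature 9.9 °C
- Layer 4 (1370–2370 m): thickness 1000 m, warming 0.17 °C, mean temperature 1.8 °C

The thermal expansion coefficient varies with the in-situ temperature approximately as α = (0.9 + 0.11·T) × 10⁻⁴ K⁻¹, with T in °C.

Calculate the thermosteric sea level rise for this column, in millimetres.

319 mm of thermosteric rise

Layer 1: α = (0.9 + 0.11×23)×10⁻⁴ = 3.43×10⁻⁴ K⁻¹
Layer 2: α = (0.9 + 0.11×17)×10⁻⁴ = 2.77×10⁻⁴ K⁻¹
Layer 3: α = (0.9 + 0.11×9.9)×10⁻⁴ = 1.989×10⁻⁴ K⁻¹
Layer 4: α = (0.9 + 0.11×1.8)×10⁻⁴ = 1.098×10⁻⁴ K⁻¹
Layer 1: 1.1 × 270 × 3.43×10⁻⁴ = 0.101871 m
390 × 1.5 × 2.77×10⁻⁴ = 0.162045 m
Layer 3: 1.989×10⁻⁴ × 710 × 0.26 = 0.03671694 m
Layer 4: 0.17 × 1.098×10⁻⁴ × 1000 = 0.018666 m
Δh = 0.101871 + 0.162045 + 0.03671694 + 0.018666 = 0.31929894 m ≈ 319 mm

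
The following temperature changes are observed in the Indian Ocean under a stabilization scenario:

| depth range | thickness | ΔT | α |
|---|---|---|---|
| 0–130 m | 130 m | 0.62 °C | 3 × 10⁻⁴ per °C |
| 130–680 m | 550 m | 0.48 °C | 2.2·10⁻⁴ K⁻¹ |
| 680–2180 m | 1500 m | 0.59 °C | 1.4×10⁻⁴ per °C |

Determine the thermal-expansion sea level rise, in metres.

0.206 m

0–130 m: 3×10⁻⁴ × 0.62 × 130 = 0.02418 m
Layer 2: 0.48 × 550 × 2.2×10⁻⁴ = 0.05808 m
1500 × 1.4×10⁻⁴ × 0.59 = 0.12390 m
Δh = 0.02418 + 0.05808 + 0.12390 = 0.20616 m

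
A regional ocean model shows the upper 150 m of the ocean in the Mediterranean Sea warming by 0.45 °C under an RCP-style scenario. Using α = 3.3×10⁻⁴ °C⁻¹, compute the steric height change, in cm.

2.23 cm of thermosteric rise

Δh = αΔT·H = 3.3×10⁻⁴ × 0.45 × 150 = 0.022275 m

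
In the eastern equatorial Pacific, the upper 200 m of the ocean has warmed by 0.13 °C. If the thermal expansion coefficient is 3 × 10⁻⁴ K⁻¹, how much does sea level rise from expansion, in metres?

Δh = αΔT·H = 3×10⁻⁴ × 0.13 × 200 = 0.00780 m

Δh ≈ 0.00780 m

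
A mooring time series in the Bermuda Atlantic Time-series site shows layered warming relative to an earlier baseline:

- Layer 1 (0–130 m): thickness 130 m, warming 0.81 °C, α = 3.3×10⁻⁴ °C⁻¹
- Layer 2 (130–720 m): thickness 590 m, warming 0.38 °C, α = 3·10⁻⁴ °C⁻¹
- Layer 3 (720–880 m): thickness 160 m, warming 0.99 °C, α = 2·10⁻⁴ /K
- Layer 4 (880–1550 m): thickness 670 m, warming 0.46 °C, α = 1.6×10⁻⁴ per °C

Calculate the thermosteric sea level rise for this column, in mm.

Layer 1: 130 × 0.81 × 3.3×10⁻⁴ = 0.034749 m
130–720 m: 590 × 3×10⁻⁴ × 0.38 = 0.06726 m
Layer 3: 160 × 0.99 × 2×10⁻⁴ = 0.03168 m
Layer 4: 0.46 × 1.6×10⁻⁴ × 670 = 0.049312 m
Δh = 0.034749 + 0.06726 + 0.03168 + 0.049312 = 0.183001 m

183 mm of thermosteric rise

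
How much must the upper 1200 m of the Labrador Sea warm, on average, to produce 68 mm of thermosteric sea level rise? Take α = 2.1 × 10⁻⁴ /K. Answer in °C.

ΔT = Δh/(αH) = 0.068 / (2.1×10⁻⁴ × 1200) ≈ 0.2698 °C

about 0.270 °C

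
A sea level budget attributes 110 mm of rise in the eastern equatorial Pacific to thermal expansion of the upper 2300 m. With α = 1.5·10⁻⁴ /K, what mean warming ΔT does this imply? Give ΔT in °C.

ΔT ≈ 0.32 °C

ΔT = Δh/(αH) = 0.11 / (1.5×10⁻⁴ × 2300) ≈ 0.3188 °C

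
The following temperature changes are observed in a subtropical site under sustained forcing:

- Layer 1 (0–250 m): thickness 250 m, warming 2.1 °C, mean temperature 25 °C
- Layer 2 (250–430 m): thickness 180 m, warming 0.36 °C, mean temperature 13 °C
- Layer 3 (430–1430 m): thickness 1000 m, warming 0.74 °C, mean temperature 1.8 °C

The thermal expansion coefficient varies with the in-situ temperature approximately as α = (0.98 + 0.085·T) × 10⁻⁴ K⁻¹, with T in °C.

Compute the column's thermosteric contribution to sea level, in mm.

Δh ≈ 260 mm

Layer 1: α = (0.98 + 0.085×25)×10⁻⁴ = 3.105×10⁻⁴ K⁻¹
Layer 2: α = (0.98 + 0.085×13)×10⁻⁴ = 2.085×10⁻⁴ K⁻¹
Layer 3: α = (0.98 + 0.085×1.8)×10⁻⁴ = 1.133×10⁻⁴ K⁻¹
3.105×10⁻⁴ × 2.1 × 250 = 0.1630125 m
Layer 2: 0.36 × 2.085×10⁻⁴ × 180 = 0.0135108 m
Layer 3: 1.133×10⁻⁴ × 0.74 × 1000 = 0.083842 m
Δh = 0.1630125 + 0.0135108 + 0.083842 = 0.2603653 m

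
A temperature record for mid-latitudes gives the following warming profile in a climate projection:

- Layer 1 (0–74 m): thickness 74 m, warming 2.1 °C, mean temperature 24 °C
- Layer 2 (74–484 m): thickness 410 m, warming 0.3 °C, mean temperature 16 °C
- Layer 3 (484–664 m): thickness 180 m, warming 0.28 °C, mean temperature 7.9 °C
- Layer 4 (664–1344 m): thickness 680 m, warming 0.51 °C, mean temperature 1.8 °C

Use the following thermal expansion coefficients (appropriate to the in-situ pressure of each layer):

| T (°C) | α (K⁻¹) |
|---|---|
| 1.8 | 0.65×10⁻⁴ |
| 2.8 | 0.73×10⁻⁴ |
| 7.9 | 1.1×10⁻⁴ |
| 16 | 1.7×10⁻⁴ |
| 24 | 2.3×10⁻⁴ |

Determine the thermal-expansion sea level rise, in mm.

84.7 mm of thermosteric rise

Layer 1 at 24 °C → α = 2.3×10⁻⁴ K⁻¹
Layer 2 at 16 °C → α = 1.7×10⁻⁴ K⁻¹
Layer 3 at 7.9 °C → α = 1.1×10⁻⁴ K⁻¹
Layer 4 at 1.8 °C → α = 0.65×10⁻⁴ K⁻¹
2.1 × 2.3×10⁻⁴ × 74 = 0.035742 m
74–484 m: 1.7×10⁻⁴ × 410 × 0.3 = 0.02091 m
484–664 m: 0.28 × 1.1×10⁻⁴ × 180 = 0.005544 m
664–1344 m: 680 × 0.65×10⁻⁴ × 0.51 = 0.022542 m
Δh = 0.035742 + 0.02091 + 0.005544 + 0.022542 = 0.084738 m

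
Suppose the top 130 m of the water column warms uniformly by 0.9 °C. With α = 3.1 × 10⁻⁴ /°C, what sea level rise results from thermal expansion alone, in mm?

about 36.3 mm

Δh = αΔT·H = 3.1×10⁻⁴ × 0.9 × 130 = 0.03627 m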